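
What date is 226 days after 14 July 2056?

February 25, 2057

Advancing 226 days from July 14, 2056.
July has 31 days, so 31 − 14 = 17 days remain after July 14, 2056; 226 − 17 = 209 left.
August 2056 has 31 days: 209 − 31 = 178 left.
September 2056 has 30 days: 178 − 30 = 148 left.
October 2056 has 31 days: 148 − 31 = 117 left.
November 2056 has 30 days: 117 − 30 = 87 left.
December 2056 has 31 days: 87 − 31 = 56 left.
January 2057 has 31 days: 56 − 31 = 25 left.
25 days into February 2057 → February 25, 2057.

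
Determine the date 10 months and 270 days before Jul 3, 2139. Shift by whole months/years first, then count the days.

Counting back 10 months and 270 days from July 3, 2139: first the month/year part, then the days.
month 7 − 10 = -3, which is month 9 of year 2138 → September 2138.
Day 3 is valid in September, giving September 3, 2138.
Now subtract 270 days from September 3, 2138.
Going back 3 days from September 3, 2138 reaches the end of the previous month; 270 − 3 = 267 left.
August 2138 has 31 days: 267 − 31 = 236 left.
July 2138 has 31 days: 236 − 31 = 205 left.
June 2138 has 30 days: 205 − 30 = 175 left.
May 2138 has 31 days: 175 − 31 = 144 left.
April 2138 has 30 days: 144 − 30 = 114 left.
March 2138 has 31 days: 114 − 31 = 83 left.
February 2138 has 28 days (2138 is not a leap year): 83 − 28 = 55 left.
January 2138 has 31 days: 55 − 31 = 24 left.
December 2137 has 31 days; 31 − 24 = 7 → December 7, 2137.

December 7, 2137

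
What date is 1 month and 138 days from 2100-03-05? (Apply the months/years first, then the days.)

August 21, 2100

Counting forward 1 month and 138 days from March 5, 2100: first the month/year part, then the days.
month 3 + 1 = 4 → April 2100.
Day 5 is valid in April, giving April 5, 2100.
Now add 138 days from April 5, 2100.
April has 30 days, so 30 − 5 = 25 days remain after April 5, 2100; 138 − 25 = 113 left.
May 2100 has 31 days: 113 − 31 = 82 left.
June 2100 has 30 days: 82 − 30 = 52 left.
July 2100 has 31 days: 52 − 31 = 21 left.
21 days into August 2100 → August 21, 2100.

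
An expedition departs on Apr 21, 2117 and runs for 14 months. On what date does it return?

Advancing 14 months from April 21, 2117.
month 4 + 14 = 18, which is month 6 of year 2118 → June 2118.
Day 21 is valid in June, giving June 21, 2118.

June 21, 2118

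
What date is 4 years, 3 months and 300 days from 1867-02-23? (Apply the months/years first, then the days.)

March 18, 1872

Counting forward 4 years, 3 months and 300 days from February 23, 1867: first the month/year part, then the days.
+4 years → 1871; month 2 + 3 = 5 → May 1871.
Day 23 is valid in May, giving May 23, 1871.
Now add 300 days from May 23, 1871.
May has 31 days, so 31 − 23 = 8 days remain after May 23, 1871; 300 − 8 = 292 left.
June 1871 has 30 days: 292 − 30 = 262 left.
July 1871 has 31 days: 262 − 31 = 231 left.
August 1871 has 31 days: 231 − 31 = 200 left.
September 1871 has 30 days: 200 − 30 = 170 left.
October 1871 has 31 days: 170 − 31 = 139 left.
November 1871 has 30 days: 139 − 30 = 109 left.
December 1871 has 31 days: 109 − 31 = 78 left.
January 1872 has 31 days: 78 − 31 = 47 left.
February 1872 has 29 days (1872 is a leap year): 47 − 29 = 18 left.
18 days into March 1872 → March 18, 1872.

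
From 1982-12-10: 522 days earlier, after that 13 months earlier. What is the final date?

June 6, 1980

Counting back 522 days from December 10, 1982:
Going back 10 days from December 10, 1982 reaches the end of the previous month; 522 − 10 = 512 left.
November 1982 has 30 days: 512 − 30 = 482 left.
October 1982 has 31 days: 482 − 31 = 451 left.
September 1982 has 30 days: 451 − 30 = 421 left.
August 1982 has 31 days: 421 − 31 = 390 left.
July 1982 has 31 days: 390 − 31 = 359 left.
June 1982 has 30 days: 359 − 30 = 329 left.
May 1982 has 31 days: 329 − 31 = 298 left.
April 1982 has 30 days: 298 − 30 = 268 left.
March 1982 has 31 days: 268 − 31 = 237 left.
February 1982 has 28 days (1982 is not a leap year): 237 − 28 = 209 left.
January 1982 has 31 days: 209 − 31 = 178 left.
December 1981 has 31 days: 178 − 31 = 147 left.
November 1981 has 30 days: 147 − 30 = 117 left.
October 1981 has 31 days: 117 − 31 = 86 left.
September 1981 has 30 days: 86 − 30 = 56 left.
August 1981 has 31 days: 56 − 31 = 25 left.
July 1981 has 31 days; 31 − 25 = 6 → July 6, 1981.
Counting back 13 months from July 6, 1981:
month 7 − 13 = -6, which is month 6 of year 1980 → June 1980.
Day 6 is valid in June, giving June 6, 1980.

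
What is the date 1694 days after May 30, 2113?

Adding 1694 days from May 30, 2113.
May has 31 days, so 31 − 30 = 1 day remains after May 30, 2113; 1694 − 1 = 1693 left.
June 2113 has 30 days: 1693 − 30 = 1663 left.
July 2113 has 31 days: 1663 − 31 = 1632 left.
August 2113 has 31 days: 1632 − 31 = 1601 left.
September 2113 has 30 days: 1601 − 30 = 1571 left.
October 2113 has 31 days: 1571 − 31 = 1540 left.
November 2113 has 30 days: 1540 − 30 = 1510 left.
December 2113 has 31 days: 1510 − 31 = 1479 left.
January 2114 has 31 days: 1479 − 31 = 1448 left.
February 2114 has 28 days (2114 is not a leap year): 1448 − 28 = 1420 left.
March 2114 has 31 days: 1420 − 31 = 1389 left.
April 2114 has 30 days: 1389 − 30 = 1359 left.
May 2114 has 31 days: 1359 − 31 = 1328 left.
June 2114 has 30 days: 1328 − 30 = 1298 left.
July 2114 has 31 days: 1298 − 31 = 1267 left.
August 2114 has 31 days: 1267 − 31 = 1236 left.
September 2114 has 30 days: 1236 − 30 = 1206 left.
October 2114 has 31 days: 1206 − 31 = 1175 left.
November 2114 has 30 days: 1175 − 30 = 1145 left.
December 2114 has 31 days: 1145 − 31 = 1114 left.
January 2115 has 31 days: 1114 − 31 = 1083 left.
February 2115 has 28 days (2115 is not a leap year): 1083 − 28 = 1055 left.
March 2115 has 31 days: 1055 − 31 = 1024 left.
April 2115 has 30 days: 1024 − 30 = 994 left.
May 2115 has 31 days: 994 − 31 = 963 left.
June 2115 has 30 days: 963 − 30 = 933 left.
July 2115 has 31 days: 933 − 31 = 902 left.
August 2115 has 31 days: 902 − 31 = 871 left.
September 2115 has 30 days: 871 − 30 = 841 left.
October 2115 has 31 days: 841 − 31 = 810 left.
November 2115 has 30 days: 810 − 30 = 780 left.
December 2115 has 31 days: 780 − 31 = 749 left.
January 2116 has 31 days: 749 − 31 = 718 left.
February 2116 has 29 days (2116 is a leap year): 718 − 29 = 689 left.
March 2116 has 31 days: 689 − 31 = 658 left.
April 2116 has 30 days: 658 − 30 = 628 left.
May 2116 has 31 days: 628 − 31 = 597 left.
June 2116 has 30 days: 597 − 30 = 567 left.
July 2116 has 31 days: 567 − 31 = 536 left.
August 2116 has 31 days: 536 − 31 = 505 left.
September 2116 has 30 days: 505 − 30 = 475 left.
October 2116 has 31 days: 475 − 31 = 444 left.
November 2116 has 30 days: 444 − 30 = 414 left.
December 2116 has 31 days: 414 − 31 = 383 left.
January 2117 has 31 days: 383 − 31 = 352 left.
February 2117 has 28 days (2117 is not a leap year): 352 − 28 = 324 left.
March 2117 has 31 days: 324 − 31 = 293 left.
April 2117 has 30 days: 293 − 30 = 263 left.
May 2117 has 31 days: 263 − 31 = 232 left.
June 2117 has 30 days: 232 − 30 = 202 left.
July 2117 has 31 days: 202 − 31 = 171 left.
August 2117 has 31 days: 171 − 31 = 140 left.
September 2117 has 30 days: 140 − 30 = 110 left.
October 2117 has 31 days: 110 − 31 = 79 left.
November 2117 has 30 days: 79 − 30 = 49 left.
December 2117 has 31 days: 49 − 31 = 18 left.
18 days into January 2118 → January 18, 2118.

January 18, 2118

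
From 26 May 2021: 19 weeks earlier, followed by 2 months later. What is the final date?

March 13, 2021

Subtracting 19 weeks (= 133 days) from May 26, 2021:
Going back 26 days from May 26, 2021 reaches the end of the previous month; 133 − 26 = 107 left.
April 2021 has 30 days: 107 − 30 = 77 left.
March 2021 has 31 days: 77 − 31 = 46 left.
February 2021 has 28 days (2021 is not a leap year): 46 − 28 = 18 left.
January 2021 has 31 days; 31 − 18 = 13 → January 13, 2021.
Adding 2 months from January 13, 2021:
month 1 + 2 = 3 → March 2021.
Day 13 is valid in March, giving March 13, 2021.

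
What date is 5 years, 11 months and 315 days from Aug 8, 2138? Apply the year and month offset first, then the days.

Counting forward 5 years, 11 months and 315 days from August 8, 2138: first the month/year part, then the days.
+5 years → 2143; month 8 + 11 = 19, which is month 7 of year 2144 → July 2144.
Day 8 is valid in July, giving July 8, 2144.
Now add 315 days from July 8, 2144.
July has 31 days, so 31 − 8 = 23 days remain after July 8, 2144; 315 − 23 = 292 left.
August 2144 has 31 days: 292 − 31 = 261 left.
September 2144 has 30 days: 261 − 30 = 231 left.
October 2144 has 31 days: 231 − 31 = 200 left.
November 2144 has 30 days: 200 − 30 = 170 left.
December 2144 has 31 days: 170 − 31 = 139 left.
January 2145 has 31 days: 139 − 31 = 108 left.
February 2145 has 28 days (2145 is not a leap year): 108 − 28 = 80 left.
March 2145 has 31 days: 80 − 31 = 49 left.
April 2145 has 30 days: 49 − 30 = 19 left.
19 days into May 2145 → May 19, 2145.

May 19, 2145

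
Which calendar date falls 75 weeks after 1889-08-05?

Advancing 75 weeks = 525 days from August 5, 1889.
August has 31 days, so 31 − 5 = 26 days remain after August 5, 1889; 525 − 26 = 499 left.
September 1889 has 30 days: 499 − 30 = 469 left.
October 1889 has 31 days: 469 − 31 = 438 left.
November 1889 has 30 days: 438 − 30 = 408 left.
December 1889 has 31 days: 408 − 31 = 377 left.
January 1890 has 31 days: 377 − 31 = 346 left.
February 1890 has 28 days (1890 is not a leap year): 346 − 28 = 318 left.
March 1890 has 31 days: 318 − 31 = 287 left.
April 1890 has 30 days: 287 − 30 = 257 left.
May 1890 has 31 days: 257 − 31 = 226 left.
June 1890 has 30 days: 226 − 30 = 196 left.
July 1890 has 31 days: 196 − 31 = 165 left.
August 1890 has 31 days: 165 − 31 = 134 left.
September 1890 has 30 days: 134 − 30 = 104 left.
October 1890 has 31 days: 104 − 31 = 73 left.
November 1890 has 30 days: 73 − 30 = 43 left.
December 1890 has 31 days: 43 − 31 = 12 left.
12 days into January 1891 → January 12, 1891.

January 12, 1891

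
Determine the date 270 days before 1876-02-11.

May 17, 1875

Counting back 270 days from February 11, 1876.
Going back 11 days from February 11, 1876 reaches the end of the previous month; 270 − 11 = 259 left.
January 1876 has 31 days: 259 − 31 = 228 left.
December 1875 has 31 days: 228 − 31 = 197 left.
November 1875 has 30 days: 197 − 30 = 167 left.
October 1875 has 31 days: 167 − 31 = 136 left.
September 1875 has 30 days: 136 − 30 = 106 left.
August 1875 has 31 days: 106 − 31 = 75 left.
July 1875 has 31 days: 75 − 31 = 44 left.
June 1875 has 30 days: 44 − 30 = 14 left.
May 1875 has 31 days; 31 − 14 = 17 → May 17, 1875.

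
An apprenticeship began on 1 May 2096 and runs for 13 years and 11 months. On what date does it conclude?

April 1, 2110

Adding 13 years and 11 months from May 1, 2096.
+13 years → 2109; month 5 + 11 = 16, which is month 4 of year 2110 → April 2110.
Day 1 is valid in April, giving April 1, 2110.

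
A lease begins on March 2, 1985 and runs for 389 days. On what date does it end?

Advancing 389 days from March 2, 1985.
March has 31 days, so 31 − 2 = 29 days remain after March 2, 1985; 389 − 29 = 360 left.
April 1985 has 30 days: 360 − 30 = 330 left.
May 1985 has 31 days: 330 − 31 = 299 left.
June 1985 has 30 days: 299 − 30 = 269 left.
July 1985 has 31 days: 269 − 31 = 238 left.
August 1985 has 31 days: 238 − 31 = 207 left.
September 1985 has 30 days: 207 − 30 = 177 left.
October 1985 has 31 days: 177 − 31 = 146 left.
November 1985 has 30 days: 146 − 30 = 116 left.
December 1985 has 31 days: 116 − 31 = 85 left.
January 1986 has 31 days: 85 − 31 = 54 left.
February 1986 has 28 days (1986 is not a leap year): 54 − 28 = 26 left.
26 days into March 1986 → March 26, 1986.

March 26, 1986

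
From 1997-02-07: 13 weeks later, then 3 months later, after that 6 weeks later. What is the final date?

Adding 13 weeks (= 91 days) from February 7, 1997:
February has 28 days, so 28 − 7 = 21 days remain after February 7, 1997; 91 − 21 = 70 left.
March 1997 has 31 days: 70 − 31 = 39 left.
April 1997 has 30 days: 39 − 30 = 9 left.
9 days into May 1997 → May 9, 1997.
Adding 3 months from May 9, 1997:
month 5 + 3 = 8 → August 1997.
Day 9 is valid in August, giving August 9, 1997.
Counting forward 6 weeks (= 42 days) from August 9, 1997:
August has 31 days, so 31 − 9 = 22 days remain after August 9, 1997; 42 − 22 = 20 left.
20 days into September 1997 → September 20, 1997.

September 20, 1997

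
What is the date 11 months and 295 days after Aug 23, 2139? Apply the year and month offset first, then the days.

May 14, 2141

Adding 11 months and 295 days from August 23, 2139: first the month/year part, then the days.
month 8 + 11 = 19, which is month 7 of year 2140 → July 2140.
Day 23 is valid in July, giving July 23, 2140.
Now add 295 days from July 23, 2140.
July has 31 days, so 31 − 23 = 8 days remain after July 23, 2140; 295 − 8 = 287 left.
August 2140 has 31 days: 287 − 31 = 256 left.
September 2140 has 30 days: 256 − 30 = 226 left.
October 2140 has 31 days: 226 − 31 = 195 left.
November 2140 has 30 days: 195 − 30 = 165 left.
December 2140 has 31 days: 165 − 31 = 134 left.
January 2141 has 31 days: 134 − 31 = 103 left.
February 2141 has 28 days (2141 is not a leap year): 103 − 28 = 75 left.
March 2141 has 31 days: 75 − 31 = 44 left.
April 2141 has 30 days: 44 − 30 = 14 left.
14 days into May 2141 → May 14, 2141.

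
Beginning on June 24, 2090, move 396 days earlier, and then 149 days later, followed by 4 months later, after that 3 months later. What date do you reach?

Counting back 396 days from June 24, 2090:
Going back 24 days from June 24, 2090 reaches the end of the previous month; 396 − 24 = 372 left.
May 2090 has 31 days: 372 − 31 = 341 left.
April 2090 has 30 days: 341 − 30 = 311 left.
March 2090 has 31 days: 311 − 31 = 280 left.
February 2090 has 28 days (2090 is not a leap year): 280 − 28 = 252 left.
January 2090 has 31 days: 252 − 31 = 221 left.
December 2089 has 31 days: 221 − 31 = 190 left.
November 2089 has 30 days: 190 − 30 = 160 left.
October 2089 has 31 days: 160 − 31 = 129 left.
September 2089 has 30 days: 129 − 30 = 99 left.
August 2089 has 31 days: 99 − 31 = 68 left.
July 2089 has 31 days: 68 − 31 = 37 left.
June 2089 has 30 days: 37 − 30 = 7 left.
May 2089 has 31 days; 31 − 7 = 24 → May 24, 2089.
Counting forward 149 days from May 24, 2089:
May has 31 days, so 31 − 24 = 7 days remain after May 24, 2089; 149 − 7 = 142 left.
June 2089 has 30 days: 142 − 30 = 112 left.
July 2089 has 31 days: 112 − 31 = 81 left.
August 2089 has 31 days: 81 − 31 = 50 left.
September 2089 has 30 days: 50 − 30 = 20 left.
20 days into October 2089 → October 20, 2089.
Adding 4 months from October 20, 2089:
month 10 + 4 = 14, which is month 2 of year 2090 → February 2090.
Day 20 is valid in February, giving February 20, 2090.
Counting forward 3 months from February 20, 2090:
month 2 + 3 = 5 → May 2090.
Day 20 is valid in May, giving May 20, 2090.

May 20, 2090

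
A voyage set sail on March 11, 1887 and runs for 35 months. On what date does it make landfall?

February 11, 1890

Advancing 35 months from March 11, 1887.
month 3 + 35 = 38, which is month 2 of year 1890 → February 1890.
Day 11 is valid in February, giving February 11, 1890.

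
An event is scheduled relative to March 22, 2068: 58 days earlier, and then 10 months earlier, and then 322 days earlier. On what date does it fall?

Going back 58 days from March 22, 2068:
Going back 22 days from March 22, 2068 reaches the end of the previous month; 58 − 22 = 36 left.
February 2068 has 29 days (2068 is a leap year): 36 − 29 = 7 left.
January 2068 has 31 days; 31 − 7 = 24 → January 24, 2068.
Subtracting 10 months from January 24, 2068:
month 1 − 10 = -9, which is month 3 of year 2067 → March 2067.
Day 24 is valid in March, giving March 24, 2067.
Subtracting 322 days from March 24, 2067:
Going back 24 days from March 24, 2067 reaches the end of the previous month; 322 − 24 = 298 left.
February 2067 has 28 days (2067 is not a leap year): 298 − 28 = 270 left.
January 2067 has 31 days: 270 − 31 = 239 left.
December 2066 has 31 days: 239 − 31 = 208 left.
November 2066 has 30 days: 208 − 30 = 178 left.
October 2066 has 31 days: 178 − 31 = 147 left.
September 2066 has 30 days: 147 − 30 = 117 left.
August 2066 has 31 days: 117 − 31 = 86 left.
July 2066 has 31 days: 86 − 31 = 55 left.
June 2066 has 30 days: 55 − 30 = 25 left.
May 2066 has 31 days; 31 − 25 = 6 → May 6, 2066.

May 6, 2066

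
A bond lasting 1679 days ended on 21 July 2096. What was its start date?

Subtracting 1679 days from July 21, 2096.
Going back 21 days from July 21, 2096 reaches the end of the previous month; 1679 − 21 = 1658 left.
June 2096 has 30 days: 1658 − 30 = 1628 left.
May 2096 has 31 days: 1628 − 31 = 1597 left.
April 2096 has 30 days: 1597 − 30 = 1567 left.
March 2096 has 31 days: 1567 − 31 = 1536 left.
February 2096 has 29 days (2096 is a leap year): 1536 − 29 = 1507 left.
January 2096 has 31 days: 1507 − 31 = 1476 left.
December 2095 has 31 days: 1476 − 31 = 1445 left.
November 2095 has 30 days: 1445 − 30 = 1415 left.
October 2095 has 31 days: 1415 − 31 = 1384 left.
September 2095 has 30 days: 1384 − 30 = 1354 left.
August 2095 has 31 days: 1354 − 31 = 1323 left.
July 2095 has 31 days: 1323 − 31 = 1292 left.
June 2095 has 30 days: 1292 − 30 = 1262 left.
May 2095 has 31 days: 1262 − 31 = 1231 left.
April 2095 has 30 days: 1231 − 30 = 1201 left.
March 2095 has 31 days: 1201 − 31 = 1170 left.
February 2095 has 28 days (2095 is not a leap year): 1170 − 28 = 1142 left.
January 2095 has 31 days: 1142 − 31 = 1111 left.
December 2094 has 31 days: 1111 − 31 = 1080 left.
November 2094 has 30 days: 1080 − 30 = 1050 left.
October 2094 has 31 days: 1050 − 31 = 1019 left.
September 2094 has 30 days: 1019 − 30 = 989 left.
August 2094 has 31 days: 989 − 31 = 958 left.
July 2094 has 31 days: 958 − 31 = 927 left.
June 2094 has 30 days: 927 − 30 = 897 left.
May 2094 has 31 days: 897 − 31 = 866 left.
April 2094 has 30 days: 866 − 30 = 836 left.
March 2094 has 31 days: 836 − 31 = 805 left.
February 2094 has 28 days (2094 is not a leap year): 805 − 28 = 777 left.
January 2094 has 31 days: 777 − 31 = 746 left.
December 2093 has 31 days: 746 − 31 = 715 left.
November 2093 has 30 days: 715 − 30 = 685 left.
October 2093 has 31 days: 685 − 31 = 654 left.
September 2093 has 30 days: 654 − 30 = 624 left.
August 2093 has 31 days: 624 − 31 = 593 left.
July 2093 has 31 days: 593 − 31 = 562 left.
June 2093 has 30 days: 562 − 30 = 532 left.
May 2093 has 31 days: 532 − 31 = 501 left.
April 2093 has 30 days: 501 − 30 = 471 left.
March 2093 has 31 days: 471 − 31 = 440 left.
February 2093 has 28 days (2093 is not a leap year): 440 − 28 = 412 left.
January 2093 has 31 days: 412 − 31 = 381 left.
December 2092 has 31 days: 381 − 31 = 350 left.
November 2092 has 30 days: 350 − 30 = 320 left.
October 2092 has 31 days: 320 − 31 = 289 left.
September 2092 has 30 days: 289 − 30 = 259 left.
August 2092 has 31 days: 259 − 31 = 228 left.
July 2092 has 31 days: 228 − 31 = 197 left.
June 2092 has 30 days: 197 − 30 = 167 left.
May 2092 has 31 days: 167 − 31 = 136 left.
April 2092 has 30 days: 136 − 30 = 106 left.
March 2092 has 31 days: 106 − 31 = 75 left.
February 2092 has 29 days (2092 is a leap year): 75 − 29 = 46 left.
January 2092 has 31 days: 46 − 31 = 15 left.
December 2091 has 31 days; 31 − 15 = 16 → December 16, 2091.

December 16, 2091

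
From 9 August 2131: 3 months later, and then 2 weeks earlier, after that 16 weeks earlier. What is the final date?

Adding 3 months from August 9, 2131:
month 8 + 3 = 11 → November 2131.
Day 9 is valid in November, giving November 9, 2131.
Subtracting 2 weeks (= 14 days) from November 9, 2131:
Going back 9 days from November 9, 2131 reaches the end of the previous month; 14 − 9 = 5 left.
October 2131 has 31 days; 31 − 5 = 26 → October 26, 2131.
Subtracting 16 weeks (= 112 days) from October 26, 2131:
Going back 26 days from October 26, 2131 reaches the end of the previous month; 112 − 26 = 86 left.
September 2131 has 30 days: 86 − 30 = 56 left.
August 2131 has 31 days: 56 − 31 = 25 left.
July 2131 has 31 days; 31 − 25 = 6 → July 6, 2131.

July 6, 2131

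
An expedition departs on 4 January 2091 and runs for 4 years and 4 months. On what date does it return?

May 4, 2095

Counting forward 4 years and 4 months from January 4, 2091.
+4 years → 2095; month 1 + 4 = 5 → May 2095.
Day 4 is valid in May, giving May 4, 2095.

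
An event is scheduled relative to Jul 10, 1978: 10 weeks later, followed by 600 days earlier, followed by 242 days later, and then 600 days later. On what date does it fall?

Advancing 10 weeks (= 70 days) from July 10, 1978:
July has 31 days, so 31 − 10 = 21 days remain after July 10, 1978; 70 − 21 = 49 left.
August 1978 has 31 days: 49 − 31 = 18 left.
18 days into September 1978 → September 18, 1978.
Counting back 600 days from September 18, 1978:
Going back 18 days from September 18, 1978 reaches the end of the previous month; 600 − 18 = 582 left.
August 1978 has 31 days: 582 − 31 = 551 left.
July 1978 has 31 days: 551 − 31 = 520 left.
June 1978 has 30 days: 520 − 30 = 490 left.
May 1978 has 31 days: 490 − 31 = 459 left.
April 1978 has 30 days: 459 − 30 = 429 left.
March 1978 has 31 days: 429 − 31 = 398 left.
February 1978 has 28 days (1978 is not a leap year): 398 − 28 = 370 left.
January 1978 has 31 days: 370 − 31 = 339 left.
December 1977 has 31 days: 339 − 31 = 308 left.
November 1977 has 30 days: 308 − 30 = 278 left.
October 1977 has 31 days: 278 − 31 = 247 left.
September 1977 has 30 days: 247 − 30 = 217 left.
August 1977 has 31 days: 217 − 31 = 186 left.
July 1977 has 31 days: 186 − 31 = 155 left.
June 1977 has 30 days: 155 − 30 = 125 left.
May 1977 has 31 days: 125 − 31 = 94 left.
April 1977 has 30 days: 94 − 30 = 64 left.
March 1977 has 31 days: 64 − 31 = 33 left.
February 1977 has 28 days (1977 is not a leap year): 33 − 28 = 5 left.
January 1977 has 31 days; 31 − 5 = 26 → January 26, 1977.
Advancing 242 days from January 26, 1977:
January has 31 days, so 31 − 26 = 5 days remain after January 26, 1977; 242 − 5 = 237 left.
February 1977 has 28 days (1977 is not a leap year): 237 − 28 = 209 left.
March 1977 has 31 days: 209 − 31 = 178 left.
April 1977 has 30 days: 178 − 30 = 148 left.
May 1977 has 31 days: 148 − 31 = 117 left.
June 1977 has 30 days: 117 − 30 = 87 left.
July 1977 has 31 days: 87 − 31 = 56 left.
August 1977 has 31 days: 56 − 31 = 25 left.
25 days into September 1977 → September 25, 1977.
Counting forward 600 days from September 25, 1977:
September has 30 days, so 30 − 25 = 5 days remain after September 25, 1977; 600 − 5 = 595 left.
October 1977 has 31 days: 595 − 31 = 564 left.
November 1977 has 30 days: 564 − 30 = 534 left.
December 1977 has 31 days: 534 − 31 = 503 left.
January 1978 has 31 days: 503 − 31 = 472 left.
February 1978 has 28 days (1978 is not a leap year): 472 − 28 = 444 left.
March 1978 has 31 days: 444 − 31 = 413 left.
April 1978 has 30 days: 413 − 30 = 383 left.
May 1978 has 31 days: 383 − 31 = 352 left.
June 1978 has 30 days: 352 − 30 = 322 left.
July 1978 has 31 days: 322 − 31 = 291 left.
August 1978 has 31 days: 291 − 31 = 260 left.
September 1978 has 30 days: 260 − 30 = 230 left.
October 1978 has 31 days: 230 − 31 = 199 left.
November 1978 has 30 days: 199 − 30 = 169 left.
December 1978 has 31 days: 169 − 31 = 138 left.
January 1979 has 31 days: 138 − 31 = 107 left.
February 1979 has 28 days (1979 is not a leap year): 107 − 28 = 79 left.
March 1979 has 31 days: 79 − 31 = 48 left.
April 1979 has 30 days: 48 − 30 = 18 left.
18 days into May 1979 → May 18, 1979.

May 18, 1979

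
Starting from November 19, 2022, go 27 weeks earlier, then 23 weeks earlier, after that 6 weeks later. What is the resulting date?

January 15, 2022

Going back 27 weeks (= 189 days) from November 19, 2022:
Going back 19 days from November 19, 2022 reaches the end of the previous month; 189 − 19 = 170 left.
October 2022 has 31 days: 170 − 31 = 139 left.
September 2022 has 30 days: 139 − 30 = 109 left.
August 2022 has 31 days: 109 − 31 = 78 left.
July 2022 has 31 days: 78 − 31 = 47 left.
June 2022 has 30 days: 47 − 30 = 17 left.
May 2022 has 31 days; 31 − 17 = 14 → May 14, 2022.
Subtracting 23 weeks (= 161 days) from May 14, 2022:
Going back 14 days from May 14, 2022 reaches the end of the previous month; 161 − 14 = 147 left.
April 2022 has 30 days: 147 − 30 = 117 left.
March 2022 has 31 days: 117 − 31 = 86 left.
February 2022 has 28 days (2022 is not a leap year): 86 − 28 = 58 left.
January 2022 has 31 days: 58 − 31 = 27 left.
December 2021 has 31 days; 31 − 27 = 4 → December 4, 2021.
Advancing 6 weeks (= 42 days) from December 4, 2021:
December has 31 days, so 31 − 4 = 27 days remain after December 4, 2021; 42 − 27 = 15 left.
15 days into January 2022 → January 15, 2022.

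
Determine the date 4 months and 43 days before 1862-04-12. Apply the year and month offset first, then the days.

October 30, 1861

Subtracting 4 months and 43 days from April 12, 1862: first the month/year part, then the days.
month 4 − 4 = 0, which is month 12 of year 1861 → December 1861.
Day 12 is valid in December, giving December 12, 1861.
Now subtract 43 days from December 12, 1861.
Going back 12 days from December 12, 1861 reaches the end of the previous month; 43 − 12 = 31 left.
November 1861 has 30 days: 31 − 30 = 1 left.
October 1861 has 31 days; 31 − 1 = 30 → October 30, 1861.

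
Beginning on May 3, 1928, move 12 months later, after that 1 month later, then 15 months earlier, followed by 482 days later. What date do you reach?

Adding 12 months from May 3, 1928:
month 5 + 12 = 17, which is month 5 of year 1929 → May 1929.
Day 3 is valid in May, giving May 3, 1929.
Advancing 1 month from May 3, 1929:
month 5 + 1 = 6 → June 1929.
Day 3 is valid in June, giving June 3, 1929.
Counting back 15 months from June 3, 1929:
month 6 − 15 = -9, which is month 3 of year 1928 → March 1928.
Day 3 is valid in March, giving March 3, 1928.
Counting forward 482 days from March 3, 1928:
March has 31 days, so 31 − 3 = 28 days remain after March 3, 1928; 482 − 28 = 454 left.
April 1928 has 30 days: 454 − 30 = 424 left.
May 1928 has 31 days: 424 − 31 = 393 left.
June 1928 has 30 days: 393 − 30 = 363 left.
July 1928 has 31 days: 363 − 31 = 332 left.
August 1928 has 31 days: 332 − 31 = 301 left.
September 1928 has 30 days: 301 − 30 = 271 left.
October 1928 has 31 days: 271 − 31 = 240 left.
November 1928 has 30 days: 240 − 30 = 210 left.
December 1928 has 31 days: 210 − 31 = 179 left.
January 1929 has 31 days: 179 − 31 = 148 left.
February 1929 has 28 days (1929 is not a leap year): 148 − 28 = 120 left.
March 1929 has 31 days: 120 − 31 = 89 left.
April 1929 has 30 days: 89 − 30 = 59 left.
May 1929 has 31 days: 59 − 31 = 28 left.
28 days into June 1929 → June 28, 1929.

June 28, 1929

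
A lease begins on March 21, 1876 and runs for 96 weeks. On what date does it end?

January 22, 1878

Counting forward 96 weeks = 672 days from March 21, 1876.
March has 31 days, so 31 − 21 = 10 days remain after March 21, 1876; 672 − 10 = 662 left.
April 1876 has 30 days: 662 − 30 = 632 left.
May 1876 has 31 days: 632 − 31 = 601 left.
June 1876 has 30 days: 601 − 30 = 571 left.
July 1876 has 31 days: 571 − 31 = 540 left.
August 1876 has 31 days: 540 − 31 = 509 left.
September 1876 has 30 days: 509 − 30 = 479 left.
October 1876 has 31 days: 479 − 31 = 448 left.
November 1876 has 30 days: 448 − 30 = 418 left.
December 1876 has 31 days: 418 − 31 = 387 left.
January 1877 has 31 days: 387 − 31 = 356 left.
February 1877 has 28 days (1877 is not a leap year): 356 − 28 = 328 left.
March 1877 has 31 days: 328 − 31 = 297 left.
April 1877 has 30 days: 297 − 30 = 267 left.
May 1877 has 31 days: 267 − 31 = 236 left.
June 1877 has 30 days: 236 − 30 = 206 left.
July 1877 has 31 days: 206 − 31 = 175 left.
August 1877 has 31 days: 175 − 31 = 144 left.
September 1877 has 30 days: 144 − 30 = 114 left.
October 1877 has 31 days: 114 − 31 = 83 left.
November 1877 has 30 days: 83 − 30 = 53 left.
December 1877 has 31 days: 53 − 31 = 22 left.
22 days into January 1878 → January 22, 1878.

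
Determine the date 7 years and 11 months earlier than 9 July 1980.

August 9, 1972

Going back 7 years and 11 months from July 9, 1980.
-7 years → 1973; month 7 − 11 = -4, which is month 8 of year 1972 → August 1972.
Day 9 is valid in August, giving August 9, 1972.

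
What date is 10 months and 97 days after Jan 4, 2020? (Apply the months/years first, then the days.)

Adding 10 months and 97 days from January 4, 2020: first the month/year part, then the days.
month 1 + 10 = 11 → November 2020.
Day 4 is valid in November, giving November 4, 2020.
Now add 97 days from November 4, 2020.
November has 30 days, so 30 − 4 = 26 days remain after November 4, 2020; 97 − 26 = 71 left.
December 2020 has 31 days: 71 − 31 = 40 left.
January 2021 has 31 days: 40 − 31 = 9 left.
9 days into February 2021 → February 9, 2021.

February 9, 2021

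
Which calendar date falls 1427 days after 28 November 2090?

October 25, 2094

Advancing 1427 days from November 28, 2090.
November has 30 days, so 30 − 28 = 2 days remain after November 28, 2090; 1427 − 2 = 1425 left.
December 2090 has 31 days: 1425 − 31 = 1394 left.
January 2091 has 31 days: 1394 − 31 = 1363 left.
February 2091 has 28 days (2091 is not a leap year): 1363 − 28 = 1335 left.
March 2091 has 31 days: 1335 − 31 = 1304 left.
April 2091 has 30 days: 1304 − 30 = 1274 left.
May 2091 has 31 days: 1274 − 31 = 1243 left.
June 2091 has 30 days: 1243 − 30 = 1213 left.
July 2091 has 31 days: 1213 − 31 = 1182 left.
August 2091 has 31 days: 1182 − 31 = 1151 left.
September 2091 has 30 days: 1151 − 30 = 1121 left.
October 2091 has 31 days: 1121 − 31 = 1090 left.
November 2091 has 30 days: 1090 − 30 = 1060 left.
December 2091 has 31 days: 1060 − 31 = 1029 left.
January 2092 has 31 days: 1029 − 31 = 998 left.
February 2092 has 29 days (2092 is a leap year): 998 − 29 = 969 left.
March 2092 has 31 days: 969 − 31 = 938 left.
April 2092 has 30 days: 938 − 30 = 908 left.
May 2092 has 31 days: 908 − 31 = 877 left.
June 2092 has 30 days: 877 − 30 = 847 left.
July 2092 has 31 days: 847 − 31 = 816 left.
August 2092 has 31 days: 816 − 31 = 785 left.
September 2092 has 30 days: 785 − 30 = 755 left.
October 2092 has 31 days: 755 − 31 = 724 left.
November 2092 has 30 days: 724 − 30 = 694 left.
December 2092 has 31 days: 694 − 31 = 663 left.
January 2093 has 31 days: 663 − 31 = 632 left.
February 2093 has 28 days (2093 is not a leap year): 632 − 28 = 604 left.
March 2093 has 31 days: 604 − 31 = 573 left.
April 2093 has 30 days: 573 − 30 = 543 left.
May 2093 has 31 days: 543 − 31 = 512 left.
June 2093 has 30 days: 512 − 30 = 482 left.
July 2093 has 31 days: 482 − 31 = 451 left.
August 2093 has 31 days: 451 − 31 = 420 left.
September 2093 has 30 days: 420 − 30 = 390 left.
October 2093 has 31 days: 390 − 31 = 359 left.
November 2093 has 30 days: 359 − 30 = 329 left.
December 2093 has 31 days: 329 − 31 = 298 left.
January 2094 has 31 days: 298 − 31 = 267 left.
February 2094 has 28 days (2094 is not a leap year): 267 − 28 = 239 left.
March 2094 has 31 days: 239 − 31 = 208 left.
April 2094 has 30 days: 208 − 30 = 178 left.
May 2094 has 31 days: 178 − 31 = 147 left.
June 2094 has 30 days: 147 − 30 = 117 left.
July 2094 has 31 days: 117 − 31 = 86 left.
August 2094 has 31 days: 86 − 31 = 55 left.
September 2094 has 30 days: 55 − 30 = 25 left.
25 days into October 2094 → October 25, 2094.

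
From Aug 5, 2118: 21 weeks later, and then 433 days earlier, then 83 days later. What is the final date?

January 14, 2118

Counting forward 21 weeks (= 147 days) from August 5, 2118:
August has 31 days, so 31 − 5 = 26 days remain after August 5, 2118; 147 − 26 = 121 left.
September 2118 has 30 days: 121 − 30 = 91 left.
October 2118 has 31 days: 91 − 31 = 60 left.
November 2118 has 30 days: 60 − 30 = 30 left.
30 days into December 2118 → December 30, 2118.
Subtracting 433 days from December 30, 2118:
Going back 30 days from December 30, 2118 reaches the end of the previous month; 433 − 30 = 403 left.
November 2118 has 30 days: 403 − 30 = 373 left.
October 2118 has 31 days: 373 − 31 = 342 left.
September 2118 has 30 days: 342 − 30 = 312 left.
August 2118 has 31 days: 312 − 31 = 281 left.
July 2118 has 31 days: 281 − 31 = 250 left.
June 2118 has 30 days: 250 − 30 = 220 left.
May 2118 has 31 days: 220 − 31 = 189 left.
April 2118 has 30 days: 189 − 30 = 159 left.
March 2118 has 31 days: 159 − 31 = 128 left.
February 2118 has 28 days (2118 is not a leap year): 128 − 28 = 100 left.
January 2118 has 31 days: 100 − 31 = 69 left.
December 2117 has 31 days: 69 − 31 = 38 left.
November 2117 has 30 days: 38 − 30 = 8 left.
October 2117 has 31 days; 31 − 8 = 23 → October 23, 2117.
Adding 83 days from October 23, 2117:
October has 31 days, so 31 − 23 = 8 days remain after October 23, 2117; 83 − 8 = 75 left.
November 2117 has 30 days: 75 − 30 = 45 left.
December 2117 has 31 days: 45 − 31 = 14 left.
14 days into January 2118 → January 14, 2118.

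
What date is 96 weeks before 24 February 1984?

Subtracting 96 weeks = 672 days from February 24, 1984.
Going back 24 days from February 24, 1984 reaches the end of the previous month; 672 − 24 = 648 left.
January 1984 has 31 days: 648 − 31 = 617 left.
December 1983 has 31 days: 617 − 31 = 586 left.
November 1983 has 30 days: 586 − 30 = 556 left.
October 1983 has 31 days: 556 − 31 = 525 left.
September 1983 has 30 days: 525 − 30 = 495 left.
August 1983 has 31 days: 495 − 31 = 464 left.
July 1983 has 31 days: 464 − 31 = 433 left.
June 1983 has 30 days: 433 − 30 = 403 left.
May 1983 has 31 days: 403 − 31 = 372 left.
April 1983 has 30 days: 372 − 30 = 342 left.
March 1983 has 31 days: 342 − 31 = 311 left.
February 1983 has 28 days (1983 is not a leap year): 311 − 28 = 283 left.
January 1983 has 31 days: 283 − 31 = 252 left.
December 1982 has 31 days: 252 − 31 = 221 left.
November 1982 has 30 days: 221 − 30 = 191 left.
October 1982 has 31 days: 191 − 31 = 160 left.
September 1982 has 30 days: 160 − 30 = 130 left.
August 1982 has 31 days: 130 − 31 = 99 left.
July 1982 has 31 days: 99 − 31 = 68 left.
June 1982 has 30 days: 68 − 30 = 38 left.
May 1982 has 31 days: 38 − 31 = 7 left.
April 1982 has 30 days; 30 − 7 = 23 → April 23, 1982.

April 23, 1982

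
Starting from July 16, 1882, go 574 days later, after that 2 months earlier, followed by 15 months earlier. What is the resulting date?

September 10, 1882

Counting forward 574 days from July 16, 1882:
July has 31 days, so 31 − 16 = 15 days remain after July 16, 1882; 574 − 15 = 559 left.
August 1882 has 31 days: 559 − 31 = 528 left.
September 1882 has 30 days: 528 − 30 = 498 left.
October 1882 has 31 days: 498 − 31 = 467 left.
November 1882 has 30 days: 467 − 30 = 437 left.
December 1882 has 31 days: 437 − 31 = 406 left.
January 1883 has 31 days: 406 − 31 = 375 left.
February 1883 has 28 days (1883 is not a leap year): 375 − 28 = 347 left.
March 1883 has 31 days: 347 − 31 = 316 left.
April 1883 has 30 days: 316 − 30 = 286 left.
May 1883 has 31 days: 286 − 31 = 255 left.
June 1883 has 30 days: 255 − 30 = 225 left.
July 1883 has 31 days: 225 − 31 = 194 left.
August 1883 has 31 days: 194 − 31 = 163 left.
September 1883 has 30 days: 163 − 30 = 133 left.
October 1883 has 31 days: 133 − 31 = 102 left.
November 1883 has 30 days: 102 − 30 = 72 left.
December 1883 has 31 days: 72 − 31 = 41 left.
January 1884 has 31 days: 41 − 31 = 10 left.
10 days into February 1884 → February 10, 1884.
Subtracting 2 months from February 10, 1884:
month 2 − 2 = 0, which is month 12 of year 1883 → December 1883.
Day 10 is valid in December, giving December 10, 1883.
Counting back 15 months from December 10, 1883:
month 12 − 15 = -3, which is month 9 of year 1882 → September 1882.
Day 10 is valid in September, giving September 10, 1882.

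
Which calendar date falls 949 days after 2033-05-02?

Advancing 949 days from May 2, 2033.
May has 31 days, so 31 − 2 = 29 days remain after May 2, 2033; 949 − 29 = 920 left.
June 2033 has 30 days: 920 − 30 = 890 left.
July 2033 has 31 days: 890 − 31 = 859 left.
August 2033 has 31 days: 859 − 31 = 828 left.
September 2033 has 30 days: 828 − 30 = 798 left.
October 2033 has 31 days: 798 − 31 = 767 left.
November 2033 has 30 days: 767 − 30 = 737 left.
December 2033 has 31 days: 737 − 31 = 706 left.
January 2034 has 31 days: 706 − 31 = 675 left.
February 2034 has 28 days (2034 is not a leap year): 675 − 28 = 647 left.
March 2034 has 31 days: 647 − 31 = 616 left.
April 2034 has 30 days: 616 − 30 = 586 left.
May 2034 has 31 days: 586 − 31 = 555 left.
June 2034 has 30 days: 555 − 30 = 525 left.
July 2034 has 31 days: 525 − 31 = 494 left.
August 2034 has 31 days: 494 − 31 = 463 left.
September 2034 has 30 days: 463 − 30 = 433 left.
October 2034 has 31 days: 433 − 31 = 402 left.
November 2034 has 30 days: 402 − 30 = 372 left.
December 2034 has 31 days: 372 − 31 = 341 left.
January 2035 has 31 days: 341 − 31 = 310 left.
February 2035 has 28 days (2035 is not a leap year): 310 − 28 = 282 left.
March 2035 has 31 days: 282 − 31 = 251 left.
April 2035 has 30 days: 251 − 30 = 221 left.
May 2035 has 31 days: 221 − 31 = 190 left.
June 2035 has 30 days: 190 − 30 = 160 left.
July 2035 has 31 days: 160 − 31 = 129 left.
August 2035 has 31 days: 129 − 31 = 98 left.
September 2035 has 30 days: 98 − 30 = 68 left.
October 2035 has 31 days: 68 − 31 = 37 left.
November 2035 has 30 days: 37 − 30 = 7 left.
7 days into December 2035 → December 7, 2035.

December 7, 2035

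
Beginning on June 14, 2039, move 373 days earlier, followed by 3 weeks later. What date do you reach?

Counting back 373 days from June 14, 2039:
Going back 14 days from June 14, 2039 reaches the end of the previous month; 373 − 14 = 359 left.
May 2039 has 31 days: 359 − 31 = 328 left.
April 2039 has 30 days: 328 − 30 = 298 left.
March 2039 has 31 days: 298 − 31 = 267 left.
February 2039 has 28 days (2039 is not a leap year): 267 − 28 = 239 left.
January 2039 has 31 days: 239 − 31 = 208 left.
December 2038 has 31 days: 208 − 31 = 177 left.
November 2038 has 30 days: 177 − 30 = 147 left.
October 2038 has 31 days: 147 − 31 = 116 left.
September 2038 has 30 days: 116 − 30 = 86 left.
August 2038 has 31 days: 86 − 31 = 55 left.
July 2038 has 31 days: 55 − 31 = 24 left.
June 2038 has 30 days; 30 − 24 = 6 → June 6, 2038.
Counting forward 3 weeks (= 21 days) from June 6, 2038:
June has 30 days; 6 + 21 = 27, still in June.

June 27, 2038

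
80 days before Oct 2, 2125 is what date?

July 14, 2125

Subtracting 80 days from October 2, 2125.
Going back 2 days from October 2, 2125 reaches the end of the previous month; 80 − 2 = 78 left.
September 2125 has 30 days: 78 − 30 = 48 left.
August 2125 has 31 days: 48 − 31 = 17 left.
July 2125 has 31 days; 31 − 17 = 14 → July 14, 2125.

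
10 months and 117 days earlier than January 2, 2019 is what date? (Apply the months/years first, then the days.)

November 5, 2017

Going back 10 months and 117 days from January 2, 2019: first the month/year part, then the days.
month 1 − 10 = -9, which is month 3 of year 2018 → March 2018.
Day 2 is valid in March, giving March 2, 2018.
Now subtract 117 days from March 2, 2018.
Going back 2 days from March 2, 2018 reaches the end of the previous month; 117 − 2 = 115 left.
February 2018 has 28 days (2018 is not a leap year): 115 − 28 = 87 left.
January 2018 has 31 days: 87 − 31 = 56 left.
December 2017 has 31 days: 56 − 31 = 25 left.
November 2017 has 30 days; 30 − 25 = 5 → November 5, 2017.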